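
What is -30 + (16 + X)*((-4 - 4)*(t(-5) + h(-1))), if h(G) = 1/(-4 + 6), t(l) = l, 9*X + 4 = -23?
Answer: 438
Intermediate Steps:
X = -3 (X = -4/9 + (1/9)*(-23) = -4/9 - 23/9 = -3)
h(G) = 1/2
-30 + (16 + X)*((-4 - 4)*(t(-5) + h(-1))) = -30 + (16 - 3)*((-4 - 4)*(-5 + 1/2)) = -30 + 13*(-8*(-9/2)) = -30 + 13*36 = -30 + 468 = 438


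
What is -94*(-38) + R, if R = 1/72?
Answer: 257185/72 ≈ 3572.0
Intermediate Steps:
R = 1/72 ≈ 0.013889
-94*(-38) + R = -94*(-38) + 1/72 = 3572 + 1/72 = 257185/72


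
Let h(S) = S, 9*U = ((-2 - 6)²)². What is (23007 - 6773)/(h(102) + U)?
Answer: 73053/2507 ≈ 29.140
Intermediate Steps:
U = 4096/9 (U = ((-2 - 6)²)²/9 = ((-8)²)²/9 = (⅑)*64² = (⅑)*4096 = 4096/9 ≈ 455.11)
(23007 - 6773)/(h(102) + U) = (23007 - 6773)/(102 + 4096/9) = 16234/(5014/9) = 16234*(9/5014) = 73053/2507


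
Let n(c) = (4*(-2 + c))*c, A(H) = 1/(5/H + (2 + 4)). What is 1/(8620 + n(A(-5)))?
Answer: 25/215464 ≈ 0.00011603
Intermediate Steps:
A(H) = 1/(6 + 5/H) (A(H) = 1/(5/H + 6) = 1/(6 + 5/H))
n(c) = c*(-8 + 4*c) (n(c) = (-8 + 4*c)*c = c*(-8 + 4*c))
1/(8620 + n(A(-5))) = 1/(8620 + 4*(-5/(5 + 6*(-5)))*(-2 - 5/(5 + 6*(-5)))) = 1/(8620 + 4*(-5/(5 - 30))*(-2 - 5/(5 - 30))) = 1/(8620 + 4*(-5/(-25))*(-2 - 5/(-25))) = 1/(8620 + 4*(-5*(-1/25))*(-2 - 5*(-1/25))) = 1/(8620 + 4*(⅕)*(-2 + ⅕)) = 1/(8620 + 4*(⅕)*(-9/5)) = 1/(8620 - 36/25) = 1/(215464/25) = 25/215464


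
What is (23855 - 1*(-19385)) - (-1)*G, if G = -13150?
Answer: 30090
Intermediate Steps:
(23855 - 1*(-19385)) - (-1)*G = (23855 - 1*(-19385)) - (-1)*(-13150) = (23855 + 19385) - 1*13150 = 43240 - 13150 = 30090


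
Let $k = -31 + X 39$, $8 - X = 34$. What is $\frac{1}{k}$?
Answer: $- \frac{1}{1045} \approx -0.00095694$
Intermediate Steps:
$X = -26$ ($X = 8 - 34 = -26$)
$k = -1045$ ($k = -31 - 1014 = -1045$)
$\frac{1}{k} = \frac{1}{-1045} = - \frac{1}{1045}$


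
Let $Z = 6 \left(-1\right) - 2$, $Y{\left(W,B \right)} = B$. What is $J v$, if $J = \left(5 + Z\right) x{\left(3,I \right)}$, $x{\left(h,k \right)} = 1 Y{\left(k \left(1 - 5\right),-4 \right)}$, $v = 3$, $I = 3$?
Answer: $36$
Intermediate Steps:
$x{\left(h,k \right)} = -4$ ($x{\left(h,k \right)} = 1 \left(-4\right) = -4$)
$Z = -8$ ($Z = -6 - 2 = -8$)
$J = 12$ ($J = \left(5 - 8\right) \left(-4\right) = \left(-3\right) \left(-4\right) = 12$)
$J v = 12 \cdot 3 = 36$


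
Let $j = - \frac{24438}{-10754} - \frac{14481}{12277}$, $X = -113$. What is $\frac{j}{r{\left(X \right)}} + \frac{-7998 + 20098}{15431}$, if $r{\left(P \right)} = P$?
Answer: $\frac{89146840653194}{115107814187587} \approx 0.77446$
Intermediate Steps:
$j = \frac{72148326}{66013429}$ ($j = \left(-24438\right) \left(- \frac{1}{10754}\right) - \frac{14481}{12277} = \frac{12219}{5377} - \frac{14481}{12277} = \frac{72148326}{66013429} \approx 1.0929$)
$\frac{j}{r{\left(X \right)}} + \frac{-7998 + 20098}{15431} = \frac{72148326}{66013429 \left(-113\right)} + \frac{-7998 + 20098}{15431} = \frac{72148326}{66013429} \left(- \frac{1}{113}\right) + 12100 \cdot \frac{1}{15431} = - \frac{72148326}{7459517477} + \frac{12100}{15431} = \frac{89146840653194}{115107814187587}$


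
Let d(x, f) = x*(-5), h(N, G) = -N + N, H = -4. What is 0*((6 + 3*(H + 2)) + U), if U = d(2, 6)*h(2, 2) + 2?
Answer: 0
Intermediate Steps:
h(N, G) = 0
d(x, f) = -5*x
U = 2 (U = -5*2*0 + 2 = -10*0 + 2 = 0 + 2 = 2)
0*((6 + 3*(H + 2)) + U) = 0*((6 + 3*(-4 + 2)) + 2) = 0*((6 + 3*(-2)) + 2) = 0*((6 - 6) + 2) = 0*(0 + 2) = 0*2 = 0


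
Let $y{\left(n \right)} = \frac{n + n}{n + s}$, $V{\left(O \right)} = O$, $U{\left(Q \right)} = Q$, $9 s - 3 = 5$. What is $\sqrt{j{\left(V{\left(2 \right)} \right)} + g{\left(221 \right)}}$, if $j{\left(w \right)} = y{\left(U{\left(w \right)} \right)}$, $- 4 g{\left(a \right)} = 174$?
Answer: $\frac{i \sqrt{28470}}{26} \approx 6.4896 i$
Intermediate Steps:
$s = \frac{8}{9}$ ($s = \frac{1}{3} + \frac{1}{9} \cdot 5 = \frac{1}{3} + \frac{5}{9} = \frac{8}{9} \approx 0.88889$)
$g{\left(a \right)} = - \frac{87}{2}$ ($g{\left(a \right)} = \left(- \frac{1}{4}\right) 174 = - \frac{87}{2}$)
$y{\left(n \right)} = \frac{2 n}{\frac{8}{9} + n}$ ($y{\left(n \right)} = \frac{n + n}{n + \frac{8}{9}} = \frac{2 n}{\frac{8}{9} + n}$)
$j{\left(w \right)} = \frac{18 w}{8 + 9 w}$
$\sqrt{j{\left(V{\left(2 \right)} \right)} + g{\left(221 \right)}} = \sqrt{18 \cdot 2 \frac{1}{8 + 9 \cdot 2} - \frac{87}{2}} = \sqrt{18 \cdot 2 \frac{1}{8 + 18} - \frac{87}{2}} = \sqrt{18 \cdot 2 \cdot \frac{1}{26} - \frac{87}{2}} = \sqrt{\frac{18}{13} - \frac{87}{2}} = \sqrt{- \frac{1095}{26}} = \frac{i \sqrt{28470}}{26}$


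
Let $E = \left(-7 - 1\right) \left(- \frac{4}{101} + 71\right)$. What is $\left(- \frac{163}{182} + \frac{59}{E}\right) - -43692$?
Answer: $\frac{227961115439}{5217576} \approx 43691.0$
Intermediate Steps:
$E = - \frac{57336}{101}$ ($E = - 8 \left(\left(-4\right) \frac{1}{101} + 71\right) = - 8 \left(- \frac{4}{101} + 71\right) = \left(-8\right) \frac{7167}{101} = - \frac{57336}{101} \approx -567.68$)
$\left(- \frac{163}{182} + \frac{59}{E}\right) - -43692 = \left(- \frac{163}{182} + \frac{59}{- \frac{57336}{101}}\right) - -43692 = \left(\left(-163\right) \frac{1}{182} + 59 \left(- \frac{101}{57336}\right)\right) + 43692 = \left(- \frac{163}{182} - \frac{5959}{57336}\right) + 43692 = - \frac{5215153}{5217576} + 43692 = \frac{227961115439}{5217576}$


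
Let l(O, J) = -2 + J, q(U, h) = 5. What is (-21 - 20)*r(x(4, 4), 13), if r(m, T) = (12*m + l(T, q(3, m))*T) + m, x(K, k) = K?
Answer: -3731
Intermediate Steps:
r(m, T) = 3*T + 13*m (r(m, T) = (12*m + (-2 + 5)*T) + m = (12*m + 3*T) + m = (3*T + 12*m) + m = 3*T + 13*m)
(-21 - 20)*r(x(4, 4), 13) = (-21 - 20)*(3*13 + 13*4) = -41*(39 + 52) = -41*91 = -3731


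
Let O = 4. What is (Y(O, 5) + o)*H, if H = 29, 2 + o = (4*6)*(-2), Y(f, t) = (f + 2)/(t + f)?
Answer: -4292/3 ≈ -1430.7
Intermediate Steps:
Y(f, t) = (2 + f)/(f + t)
o = -50 (o = -2 + (4*6)*(-2) = -2 + 24*(-2) = -2 - 48 = -50)
(Y(O, 5) + o)*H = ((2 + 4)/(4 + 5) - 50)*29 = (6/9 - 50)*29 = ((⅑)*6 - 50)*29 = (⅔ - 50)*29 = -148/3*29 = -4292/3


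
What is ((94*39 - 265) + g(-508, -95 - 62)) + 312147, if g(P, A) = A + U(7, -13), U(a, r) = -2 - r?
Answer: 315402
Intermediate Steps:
g(P, A) = 11 + A (g(P, A) = A + (-2 - 1*(-13)) = A + (-2 + 13) = A + 11 = 11 + A)
((94*39 - 265) + g(-508, -95 - 62)) + 312147 = ((94*39 - 265) + (11 + (-95 - 62))) + 312147 = ((3666 - 265) + (11 - 157)) + 312147 = (3401 - 146) + 312147 = 3255 + 312147 = 315402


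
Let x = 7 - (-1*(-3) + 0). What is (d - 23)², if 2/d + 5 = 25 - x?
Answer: 33489/64 ≈ 523.27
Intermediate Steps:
x = 4 (x = 7 - (3 + 0) = 7 - 1*3 = 7 - 3 = 4)
d = ⅛ (d = 2/(-5 + (25 - 1*4)) = 2/(-5 + (25 - 4)) = 2/(-5 + 21) = 2/16 = 2*(1/16) = ⅛ ≈ 0.12500)
(d - 23)² = (⅛ - 23)² = (-183/8)² = 33489/64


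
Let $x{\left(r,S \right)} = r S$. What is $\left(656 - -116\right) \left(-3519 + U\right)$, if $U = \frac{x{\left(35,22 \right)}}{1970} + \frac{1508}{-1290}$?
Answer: $- \frac{345269749376}{127065} \approx -2.7173 \cdot 10^{6}$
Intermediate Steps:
$x{\left(r,S \right)} = S r$
$U = - \frac{98873}{127065}$ ($U = \frac{22 \cdot 35}{1970} + \frac{1508}{-1290} = 770 \cdot \frac{1}{1970} + 1508 \left(- \frac{1}{1290}\right) = \frac{77}{197} - \frac{754}{645} = - \frac{98873}{127065} \approx -0.77813$)
$\left(656 - -116\right) \left(-3519 + U\right) = \left(656 - -116\right) \left(-3519 - \frac{98873}{127065}\right) = \left(656 + \left(150 - 34\right)\right) \left(- \frac{447240608}{127065}\right) = \left(656 + 116\right) \left(- \frac{447240608}{127065}\right) = 772 \left(- \frac{447240608}{127065}\right) = - \frac{345269749376}{127065}$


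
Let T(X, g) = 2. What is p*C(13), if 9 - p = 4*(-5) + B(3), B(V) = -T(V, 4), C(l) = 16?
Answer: 496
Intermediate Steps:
B(V) = -2 (B(V) = -1*2 = -2)
p = 31 (p = 9 - (4*(-5) - 2) = 9 - (-20 - 2) = 9 - 1*(-22) = 9 + 22 = 31)
p*C(13) = 31*16 = 496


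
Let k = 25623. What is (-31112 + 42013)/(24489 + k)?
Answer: 10901/50112 ≈ 0.21753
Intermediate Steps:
(-31112 + 42013)/(24489 + k) = (-31112 + 42013)/(24489 + 25623) = 10901/50112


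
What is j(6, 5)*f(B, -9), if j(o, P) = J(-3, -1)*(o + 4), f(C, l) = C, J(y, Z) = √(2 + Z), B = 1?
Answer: 10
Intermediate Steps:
j(o, P) = 4 + o (j(o, P) = √(2 - 1)*(o + 4) = √1*(4 + o) = 1*(4 + o) = 4 + o)
j(6, 5)*f(B, -9) = (4 + 6)*1 = 10*1 = 10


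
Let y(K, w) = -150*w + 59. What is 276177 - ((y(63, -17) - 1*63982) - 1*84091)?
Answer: 421641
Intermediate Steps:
y(K, w) = 59 - 150*w
276177 - ((y(63, -17) - 1*63982) - 1*84091) = 276177 - (((59 - 150*(-17)) - 1*63982) - 1*84091) = 276177 - (((59 + 2550) - 63982) - 84091) = 276177 - ((2609 - 63982) - 84091) = 276177 - (-61373 - 84091) = 276177 - 1*(-145464) = 276177 + 145464 = 421641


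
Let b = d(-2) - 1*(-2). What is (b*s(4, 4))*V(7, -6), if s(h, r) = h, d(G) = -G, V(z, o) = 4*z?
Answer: 448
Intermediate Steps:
b = 4 (b = -1*(-2) - 1*(-2) = 2 + 2 = 4)
(b*s(4, 4))*V(7, -6) = (4*4)*(4*7) = 16*28 = 448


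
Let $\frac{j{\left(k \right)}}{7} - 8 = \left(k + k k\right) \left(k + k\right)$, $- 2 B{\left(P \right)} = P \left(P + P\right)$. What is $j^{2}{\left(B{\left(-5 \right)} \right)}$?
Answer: $44076483136$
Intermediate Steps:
$B{\left(P \right)} = - P^{2}$ ($B{\left(P \right)} = - \frac{P \left(P + P\right)}{2} = - \frac{P 2 P}{2} = - \frac{2 P^{2}}{2} = - P^{2}$)
$j{\left(k \right)} = 56 + 14 k \left(k + k^{2}\right)$ ($j{\left(k \right)} = 56 + 7 \left(k + k k\right) \left(k + k\right) = 56 + 7 \left(k + k^{2}\right) 2 k = 56 + 7 \cdot 2 k \left(k + k^{2}\right) = 56 + 14 k \left(k + k^{2}\right)$)
$j^{2}{\left(B{\left(-5 \right)} \right)} = \left(56 + 14 \left(- \left(-5\right)^{2}\right)^{2} + 14 \left(- \left(-5\right)^{2}\right)^{3}\right)^{2} = \left(56 + 14 \left(\left(-1\right) 25\right)^{2} + 14 \left(\left(-1\right) 25\right)^{3}\right)^{2} = \left(56 + 14 \left(-25\right)^{2} + 14 \left(-25\right)^{3}\right)^{2} = \left(56 + 14 \cdot 625 + 14 \left(-15625\right)\right)^{2} = \left(56 + 8750 - 218750\right)^{2} = \left(-209944\right)^{2} = 44076483136$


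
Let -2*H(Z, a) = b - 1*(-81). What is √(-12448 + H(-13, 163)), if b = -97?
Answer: 2*I*√3110 ≈ 111.53*I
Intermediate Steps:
H(Z, a) = 8 (H(Z, a) = -(-97 - 1*(-81))/2 = -(-97 + 81)/2 = -½*(-16) = 8)
√(-12448 + H(-13, 163)) = √(-12448 + 8) = √(-12440) = 2*I*√3110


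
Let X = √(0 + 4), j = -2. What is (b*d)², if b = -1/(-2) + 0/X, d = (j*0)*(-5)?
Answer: 0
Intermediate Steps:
X = 2 (X = √4 = 2)
d = 0 (d = -2*0*(-5) = 0*(-5) = 0)
b = ½ (b = -1/(-2) + 0/2 = -1*(-½) + 0*(½) = ½ + 0 = ½ ≈ 0.50000)
(b*d)² = ((½)*0)² = 0² = 0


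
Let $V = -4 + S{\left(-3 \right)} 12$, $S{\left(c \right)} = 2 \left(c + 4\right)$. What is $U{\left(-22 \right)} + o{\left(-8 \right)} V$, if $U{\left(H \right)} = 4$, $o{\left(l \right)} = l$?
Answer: $-156$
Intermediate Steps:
$S{\left(c \right)} = 8 + 2 c$ ($S{\left(c \right)} = 2 \left(4 + c\right) = 8 + 2 c$)
$V = 20$ ($V = -4 + \left(8 + 2 \left(-3\right)\right) 12 = -4 + \left(8 - 6\right) 12 = -4 + 2 \cdot 12 = -4 + 24 = 20$)
$U{\left(-22 \right)} + o{\left(-8 \right)} V = 4 - 160 = -156$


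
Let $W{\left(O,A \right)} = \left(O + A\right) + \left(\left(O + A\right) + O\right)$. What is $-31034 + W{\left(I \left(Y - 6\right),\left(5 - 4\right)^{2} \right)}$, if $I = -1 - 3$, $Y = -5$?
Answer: $-30900$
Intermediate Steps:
$I = -4$
$W{\left(O,A \right)} = 2 A + 3 O$ ($W{\left(O,A \right)} = \left(A + O\right) + \left(\left(A + O\right) + O\right) = \left(A + O\right) + \left(A + 2 O\right) = 2 A + 3 O$)
$-31034 + W{\left(I \left(Y - 6\right),\left(5 - 4\right)^{2} \right)} = -31034 + \left(2 \left(5 - 4\right)^{2} + 3 \left(- 4 \left(-5 - 6\right)\right)\right) = -31034 + \left(2 \cdot 1^{2} + 3 \left(\left(-4\right) \left(-11\right)\right)\right) = -31034 + \left(2 \cdot 1 + 3 \cdot 44\right) = -31034 + \left(2 + 132\right) = -31034 + 134 = -30900$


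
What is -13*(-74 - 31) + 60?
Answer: 1425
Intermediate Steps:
-13*(-74 - 31) + 60 = -13*(-105) + 60 = 1365 + 60 = 1425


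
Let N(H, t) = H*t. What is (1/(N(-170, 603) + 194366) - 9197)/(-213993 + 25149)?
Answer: 281599877/5782151488 ≈ 0.048702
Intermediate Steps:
(1/(N(-170, 603) + 194366) - 9197)/(-213993 + 25149) = (1/(-170*603 + 194366) - 9197)/(-213993 + 25149) = (1/(-102510 + 194366) - 9197)/(-188844) = (1/91856 - 9197)*(-1/188844) = -844799631/91856*(-1/188844) = 281599877/5782151488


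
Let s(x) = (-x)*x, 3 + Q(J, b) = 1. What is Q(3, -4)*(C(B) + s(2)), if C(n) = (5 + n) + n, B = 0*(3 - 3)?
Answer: -2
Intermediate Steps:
Q(J, b) = -2 (Q(J, b) = -3 + 1 = -2)
B = 0 (B = 0*0 = 0)
s(x) = -x²
C(n) = 5 + 2*n
Q(3, -4)*(C(B) + s(2)) = -2*((5 + 2*0) - 1*2²) = -2*((5 + 0) - 1*4) = -2*(5 - 4) = -2*1 = -2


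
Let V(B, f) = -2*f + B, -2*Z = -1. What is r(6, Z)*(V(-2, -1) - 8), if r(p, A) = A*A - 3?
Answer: 22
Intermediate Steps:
Z = ½ (Z = -½*(-1) = ½ ≈ 0.50000)
r(p, A) = -3 + A² (r(p, A) = A² - 3 = -3 + A²)
V(B, f) = B - 2*f
r(6, Z)*(V(-2, -1) - 8) = (-3 + (½)²)*((-2 - 2*(-1)) - 8) = (-3 + ¼)*((-2 + 2) - 8) = -11*(0 - 8)/4 = -11/4*(-8) = 22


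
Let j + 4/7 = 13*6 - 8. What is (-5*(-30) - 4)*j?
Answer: 70956/7 ≈ 10137.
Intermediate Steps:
j = 486/7 (j = -4/7 + (13*6 - 8) = -4/7 + (78 - 8) = -4/7 + 70 = 486/7 ≈ 69.429)
(-5*(-30) - 4)*j = (-5*(-30) - 4)*(486/7) = (150 - 4)*(486/7) = 146*(486/7) = 70956/7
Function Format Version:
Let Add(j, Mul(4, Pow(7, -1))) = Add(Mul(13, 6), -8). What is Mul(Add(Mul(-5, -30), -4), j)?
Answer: Rational(70956, 7) ≈ 10137.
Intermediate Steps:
j = Rational(486, 7) (j = Add(Rational(-4, 7), Add(Mul(13, 6), -8)) = Add(Rational(-4, 7), Add(78, -8)) = Add(Rational(-4, 7), 70) = Rational(486, 7) ≈ 69.429)
Mul(Add(Mul(-5, -30), -4), j) = Mul(Add(Mul(-5, -30), -4), Rational(486, 7)) = Mul(Add(150, -4), Rational(486, 7)) = Mul(146, Rational(486, 7)) = Rational(70956, 7)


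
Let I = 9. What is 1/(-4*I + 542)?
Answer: 1/506 ≈ 0.0019763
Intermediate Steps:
1/(-4*I + 542) = 1/(-4*9 + 542) = 1/(-36 + 542) = 1/506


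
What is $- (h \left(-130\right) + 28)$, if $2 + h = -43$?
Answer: $-5878$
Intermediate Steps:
$h = -45$ ($h = -2 - 43 = -45$)
$- (h \left(-130\right) + 28) = - (\left(-45\right) \left(-130\right) + 28) = - (5850 + 28) = \left(-1\right) 5878 = -5878$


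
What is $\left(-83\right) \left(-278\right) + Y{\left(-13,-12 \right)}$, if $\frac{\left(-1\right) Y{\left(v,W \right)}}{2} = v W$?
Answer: $22762$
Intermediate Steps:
$Y{\left(v,W \right)} = - 2 W v$ ($Y{\left(v,W \right)} = - 2 v W = - 2 W v$)
$\left(-83\right) \left(-278\right) + Y{\left(-13,-12 \right)} = \left(-83\right) \left(-278\right) - \left(-24\right) \left(-13\right) = 23074 - 312 = 22762$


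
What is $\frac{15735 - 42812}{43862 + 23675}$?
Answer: $- \frac{27077}{67537} \approx -0.40092$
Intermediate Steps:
$\frac{15735 - 42812}{43862 + 23675} = - \frac{27077}{67537}$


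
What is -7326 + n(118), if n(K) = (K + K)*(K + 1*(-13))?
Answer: 17454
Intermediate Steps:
n(K) = 2*K*(-13 + K) (n(K) = (2*K)*(K - 13) = (2*K)*(-13 + K) = 2*K*(-13 + K))
-7326 + n(118) = -7326 + 2*118*(-13 + 118) = -7326 + 2*118*105 = -7326 + 24780 = 17454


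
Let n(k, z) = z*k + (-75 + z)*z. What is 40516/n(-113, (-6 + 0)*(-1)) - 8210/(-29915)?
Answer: -8593363/233337 ≈ -36.828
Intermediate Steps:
n(k, z) = k*z + z*(-75 + z)
40516/n(-113, (-6 + 0)*(-1)) - 8210/(-29915) = 40516/((((-6 + 0)*(-1))*(-75 - 113 + (-6 + 0)*(-1)))) - 8210/(-29915) = 40516/(((-6*(-1))*(-75 - 113 - 6*(-1)))) - 8210*(-1/29915) = 40516/((6*(-75 - 113 + 6))) + 1642/5983 = 40516/((6*(-182))) + 1642/5983 = 40516/(-1092) + 1642/5983 = 40516*(-1/1092) + 1642/5983 = -1447/39 + 1642/5983 = -8593363/233337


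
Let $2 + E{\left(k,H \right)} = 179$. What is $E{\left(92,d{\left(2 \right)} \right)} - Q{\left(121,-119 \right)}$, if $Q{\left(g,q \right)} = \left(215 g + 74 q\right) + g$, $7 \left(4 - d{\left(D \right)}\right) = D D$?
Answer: $-17153$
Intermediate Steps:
$d{\left(D \right)} = 4 - \frac{D^{2}}{7}$ ($d{\left(D \right)} = 4 - \frac{D D}{7} = 4 - \frac{D^{2}}{7}$)
$E{\left(k,H \right)} = 177$ ($E{\left(k,H \right)} = -2 + 179 = 177$)
$Q{\left(g,q \right)} = 74 q + 216 g$ ($Q{\left(g,q \right)} = \left(74 q + 215 g\right) + g = 74 q + 216 g$)
$E{\left(92,d{\left(2 \right)} \right)} - Q{\left(121,-119 \right)} = 177 - \left(74 \left(-119\right) + 216 \cdot 121\right) = 177 - \left(-8806 + 26136\right) = 177 - 17330 = -17153$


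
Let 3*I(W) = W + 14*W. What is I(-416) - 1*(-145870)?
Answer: 143790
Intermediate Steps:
I(W) = 5*W (I(W) = (W + 14*W)/3 = (15*W)/3 = 5*W)
I(-416) - 1*(-145870) = 5*(-416) - 1*(-145870) = -2080 + 145870 = 143790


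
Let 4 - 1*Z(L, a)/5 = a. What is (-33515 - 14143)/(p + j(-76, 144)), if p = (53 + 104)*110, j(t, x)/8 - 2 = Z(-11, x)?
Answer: -23829/5843 ≈ -4.0782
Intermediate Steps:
Z(L, a) = 20 - 5*a
j(t, x) = 176 - 40*x (j(t, x) = 16 + 8*(20 - 5*x) = 16 + (160 - 40*x) = 176 - 40*x)
p = 17270 (p = 157*110 = 17270)
(-33515 - 14143)/(p + j(-76, 144)) = (-33515 - 14143)/(17270 + (176 - 40*144)) = -47658/(17270 + (176 - 5760)) = -47658/(17270 - 5584) = -47658/11686 = -47658*1/11686 = -23829/5843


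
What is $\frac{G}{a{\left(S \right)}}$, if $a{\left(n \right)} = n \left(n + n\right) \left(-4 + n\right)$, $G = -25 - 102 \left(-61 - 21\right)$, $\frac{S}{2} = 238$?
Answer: $\frac{8339}{213887744} \approx 3.8988 \cdot 10^{-5}$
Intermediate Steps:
$S = 476$ ($S = 2 \cdot 238 = 476$)
$G = 8339$ ($G = -25 - -8364 = -25 + 8364 = 8339$)
$a{\left(n \right)} = 2 n^{2} \left(-4 + n\right)$ ($a{\left(n \right)} = n 2 n \left(-4 + n\right) = 2 n^{2} \left(-4 + n\right)$)
$\frac{G}{a{\left(S \right)}} = \frac{8339}{2 \cdot 476^{2} \left(-4 + 476\right)} = \frac{8339}{2 \cdot 226576 \cdot 472} = \frac{8339}{213887744}$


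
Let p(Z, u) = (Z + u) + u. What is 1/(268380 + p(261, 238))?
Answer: 1/269117 ≈ 3.7159e-6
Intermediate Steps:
p(Z, u) = Z + 2*u
1/(268380 + p(261, 238)) = 1/(268380 + (261 + 2*238)) = 1/(268380 + (261 + 476)) = 1/(268380 + 737) = 1/269117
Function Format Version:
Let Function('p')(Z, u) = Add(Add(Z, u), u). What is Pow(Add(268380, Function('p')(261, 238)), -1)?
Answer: Rational(1, 269117) ≈ 3.7159e-6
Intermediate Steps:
Function('p')(Z, u) = Add(Z, Mul(2, u))
Pow(Add(268380, Function('p')(261, 238)), -1) = Pow(Add(268380, Add(261, Mul(2, 238))), -1) = Pow(Add(268380, Add(261, 476)), -1) = Pow(Add(268380, 737), -1) = Pow(269117, -1) = Rational(1, 269117)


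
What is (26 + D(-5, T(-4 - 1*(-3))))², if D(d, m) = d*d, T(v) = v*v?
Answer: 2601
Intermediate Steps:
T(v) = v²
D(d, m) = d²
(26 + D(-5, T(-4 - 1*(-3))))² = (26 + (-5)²)² = (26 + 25)² = 51² = 2601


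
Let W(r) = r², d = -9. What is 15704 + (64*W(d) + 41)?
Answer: 20929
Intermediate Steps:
15704 + (64*W(d) + 41) = 15704 + (64*(-9)² + 41) = 15704 + (64*81 + 41) = 15704 + (5184 + 41) = 15704 + 5225 = 20929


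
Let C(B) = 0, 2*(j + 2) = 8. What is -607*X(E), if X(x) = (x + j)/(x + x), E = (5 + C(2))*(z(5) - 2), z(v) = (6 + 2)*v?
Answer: -29136/95 ≈ -306.69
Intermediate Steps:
j = 2 (j = -2 + (1/2)*8 = -2 + 4 = 2)
z(v) = 8*v
E = 190 (E = (5 + 0)*(8*5 - 2) = 5*(40 - 2) = 5*38 = 190)
X(x) = (2 + x)/(2*x) (X(x) = (x + 2)/(x + x) = (2 + x)/((2*x)) = (2 + x)*(1/(2*x)) = (2 + x)/(2*x))
-607*X(E) = -607*(2 + 190)/(2*190) = -607*192/(2*190) = -607*48/95 = -29136/95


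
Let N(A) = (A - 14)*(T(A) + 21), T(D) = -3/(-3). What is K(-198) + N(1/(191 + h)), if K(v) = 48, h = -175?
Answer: -2069/8 ≈ -258.63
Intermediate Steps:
T(D) = 1 (T(D) = -3*(-1/3) = 1)
N(A) = -308 + 22*A (N(A) = (A - 14)*(1 + 21) = (-14 + A)*22 = -308 + 22*A)
K(-198) + N(1/(191 + h)) = 48 + (-308 + 22/(191 - 175)) = 48 + (-308 + 22/16) = 48 + (-308 + 22*(1/16)) = 48 + (-308 + 11/8) = 48 - 2453/8 = -2069/8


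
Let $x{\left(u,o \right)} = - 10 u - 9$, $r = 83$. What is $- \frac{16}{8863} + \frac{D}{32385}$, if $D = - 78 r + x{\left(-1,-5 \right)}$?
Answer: $- \frac{57888359}{287028255} \approx -0.20168$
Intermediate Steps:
$x{\left(u,o \right)} = -9 - 10 u$
$D = -6473$ ($D = \left(-78\right) 83 - -1 = -6474 + \left(-9 + 10\right) = -6474 + 1 = -6473$)
$- \frac{16}{8863} + \frac{D}{32385} = - \frac{16}{8863} - \frac{6473}{32385} = - \frac{57888359}{287028255}$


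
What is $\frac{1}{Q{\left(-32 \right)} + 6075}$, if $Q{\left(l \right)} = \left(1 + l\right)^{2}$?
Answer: $\frac{1}{7036} \approx 0.00014213$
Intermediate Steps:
$\frac{1}{Q{\left(-32 \right)} + 6075} = \frac{1}{\left(1 - 32\right)^{2} + 6075} = \frac{1}{\left(-31\right)^{2} + 6075} = \frac{1}{961 + 6075} = \frac{1}{7036}$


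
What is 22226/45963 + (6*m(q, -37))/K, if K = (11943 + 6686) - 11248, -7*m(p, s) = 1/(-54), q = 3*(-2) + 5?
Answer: 382785283/791590107 ≈ 0.48356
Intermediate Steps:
q = -1 (q = -6 + 5 = -1)
m(p, s) = 1/378 (m(p, s) = -⅐/(-54) = -⅐*(-1/54) = 1/378)
K = 7381 (K = 18629 - 11248 = 7381)
22226/45963 + (6*m(q, -37))/K = 22226/45963 + (6*(1/378))/7381 = 22226*(1/45963) + (1/63)*(1/7381) = 22226/45963 + 1/465003 = 382785283/791590107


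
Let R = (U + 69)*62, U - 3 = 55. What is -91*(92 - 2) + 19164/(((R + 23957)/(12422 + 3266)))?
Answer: 39948942/31831 ≈ 1255.0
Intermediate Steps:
U = 58 (U = 3 + 55 = 58)
R = 7874 (R = (58 + 69)*62 = 127*62 = 7874)
-91*(92 - 2) + 19164/(((R + 23957)/(12422 + 3266))) = -91*(92 - 2) + 19164/(((7874 + 23957)/(12422 + 3266))) = -91*90 + 19164/((31831/15688)) = -8190 + 19164/((31831*(1/15688))) = -8190 + 19164/(31831/15688) = -8190 + 19164*(15688/31831) = -8190 + 300644832/31831 = 39948942/31831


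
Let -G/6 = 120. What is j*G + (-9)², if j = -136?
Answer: 98001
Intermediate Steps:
G = -720 (G = -6*120 = -720)
j*G + (-9)² = -136*(-720) + (-9)² = 97920 + 81 = 98001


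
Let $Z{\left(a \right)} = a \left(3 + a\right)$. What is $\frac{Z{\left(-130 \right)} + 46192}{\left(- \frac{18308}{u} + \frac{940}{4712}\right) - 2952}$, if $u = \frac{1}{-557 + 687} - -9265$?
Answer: $- \frac{88964311217156}{4190945997791} \approx -21.228$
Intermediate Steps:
$u = \frac{1204451}{130}$ ($u = \frac{1}{130} + 9265 = \frac{1204451}{130} \approx 9265.0$)
$\frac{Z{\left(-130 \right)} + 46192}{\left(- \frac{18308}{u} + \frac{940}{4712}\right) - 2952} = \frac{- 130 \left(3 - 130\right) + 46192}{\left(- \frac{18308}{\frac{1204451}{130}} + \frac{940}{4712}\right) - 2952} = \frac{\left(-130\right) \left(-127\right) + 46192}{\left(\left(-18308\right) \frac{130}{1204451} + 940 \cdot \frac{1}{4712}\right) - 2952} = \frac{16510 + 46192}{\left(- \frac{2380040}{1204451} + \frac{235}{1178}\right) - 2952} = \frac{62702}{- \frac{2520641135}{1418843278} - 2952} = \frac{62702}{- \frac{4190945997791}{1418843278}} = 62702 \left(- \frac{1418843278}{4190945997791}\right) = - \frac{88964311217156}{4190945997791}$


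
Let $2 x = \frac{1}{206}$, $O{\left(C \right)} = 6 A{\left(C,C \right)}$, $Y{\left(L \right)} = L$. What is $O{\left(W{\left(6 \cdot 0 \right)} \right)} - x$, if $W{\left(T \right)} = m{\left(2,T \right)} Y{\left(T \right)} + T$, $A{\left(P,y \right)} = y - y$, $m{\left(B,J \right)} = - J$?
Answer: $- \frac{1}{412} \approx -0.0024272$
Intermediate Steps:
$A{\left(P,y \right)} = 0$
$W{\left(T \right)} = T - T^{2}$ ($W{\left(T \right)} = - T T + T = - T^{2} + T = T - T^{2}$)
$O{\left(C \right)} = 0$ ($O{\left(C \right)} = 6 \cdot 0 = 0$)
$x = \frac{1}{412}$ ($x = \frac{1}{2 \cdot 206} = \frac{1}{2} \cdot \frac{1}{206} = \frac{1}{412} \approx 0.0024272$)
$O{\left(W{\left(6 \cdot 0 \right)} \right)} - x = 0 - \frac{1}{412} = - \frac{1}{412}$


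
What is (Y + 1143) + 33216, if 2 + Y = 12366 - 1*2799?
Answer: 43924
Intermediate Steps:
Y = 9565 (Y = -2 + (12366 - 1*2799) = -2 + (12366 - 2799) = -2 + 9567 = 9565)
(Y + 1143) + 33216 = (9565 + 1143) + 33216 = 10708 + 33216 = 43924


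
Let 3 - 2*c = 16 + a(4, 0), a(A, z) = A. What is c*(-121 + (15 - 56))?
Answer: 1377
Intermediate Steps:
c = -17/2 (c = 3/2 - (16 + 4)/2 = 3/2 - ½*20 = 3/2 - 10 = -17/2 ≈ -8.5000)
c*(-121 + (15 - 56)) = -17*(-121 + (15 - 56))/2 = -17*(-121 - 41)/2 = -17/2*(-162) = 1377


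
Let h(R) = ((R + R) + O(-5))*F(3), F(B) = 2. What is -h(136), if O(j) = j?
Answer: -534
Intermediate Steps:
h(R) = -10 + 4*R (h(R) = ((R + R) - 5)*2 = (2*R - 5)*2 = (-5 + 2*R)*2 = -10 + 4*R)
-h(136) = -(-10 + 4*136) = -(-10 + 544) = -1*534 = -534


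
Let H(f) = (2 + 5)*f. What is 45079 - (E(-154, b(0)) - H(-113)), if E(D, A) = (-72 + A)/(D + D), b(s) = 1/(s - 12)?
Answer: 163687583/3696 ≈ 44288.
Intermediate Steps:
b(s) = 1/(-12 + s)
H(f) = 7*f
E(D, A) = (-72 + A)/(2*D) (E(D, A) = (-72 + A)/((2*D)) = (-72 + A)*(1/(2*D)) = (-72 + A)/(2*D))
45079 - (E(-154, b(0)) - H(-113)) = 45079 - ((½)*(-72 + 1/(-12 + 0))/(-154) - 7*(-113)) = 45079 - ((½)*(-1/154)*(-72 + 1/(-12)) - 1*(-791)) = 45079 - ((½)*(-1/154)*(-72 - 1/12) + 791) = 45079 - ((½)*(-1/154)*(-865/12) + 791) = 45079 - (865/3696 + 791) = 45079 - 1*2924401/3696 = 45079 - 2924401/3696 = 163687583/3696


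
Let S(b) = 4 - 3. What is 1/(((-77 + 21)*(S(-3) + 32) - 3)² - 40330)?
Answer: 1/3385871 ≈ 2.9534e-7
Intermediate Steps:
S(b) = 1
1/(((-77 + 21)*(S(-3) + 32) - 3)² - 40330) = 1/(((-77 + 21)*(1 + 32) - 3)² - 40330) = 1/((-56*33 - 3)² - 40330) = 1/((-1848 - 3)² - 40330) = 1/((-1851)² - 40330) = 1/(3426201 - 40330) = 1/3385871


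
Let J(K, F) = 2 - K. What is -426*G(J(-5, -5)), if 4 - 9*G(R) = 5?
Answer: 142/3 ≈ 47.333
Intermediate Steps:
G(R) = -⅑ (G(R) = 4/9 - ⅑*5 = 4/9 - 5/9 = -⅑)
-426*G(J(-5, -5)) = -426*(-⅑) = 142/3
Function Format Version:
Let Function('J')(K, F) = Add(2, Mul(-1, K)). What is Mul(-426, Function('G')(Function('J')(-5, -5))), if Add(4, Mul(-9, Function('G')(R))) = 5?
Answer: Rational(142, 3) ≈ 47.333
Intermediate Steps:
Function('G')(R) = Rational(-1, 9) (Function('G')(R) = Add(Rational(4, 9), Mul(Rational(-1, 9), 5)) = Add(Rational(4, 9), Rational(-5, 9)) = Rational(-1, 9))
Mul(-426, Function('G')(Function('J')(-5, -5))) = Mul(-426, Rational(-1, 9)) = Rational(142, 3)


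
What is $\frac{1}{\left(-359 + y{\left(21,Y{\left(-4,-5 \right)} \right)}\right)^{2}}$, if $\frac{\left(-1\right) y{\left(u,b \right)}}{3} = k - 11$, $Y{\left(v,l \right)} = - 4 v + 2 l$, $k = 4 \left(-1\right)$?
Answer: $\frac{1}{98596} \approx 1.0142 \cdot 10^{-5}$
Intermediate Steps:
$k = -4$
$y{\left(u,b \right)} = 45$ ($y{\left(u,b \right)} = - 3 \left(-4 - 11\right) = \left(-3\right) \left(-15\right) = 45$)
$\frac{1}{\left(-359 + y{\left(21,Y{\left(-4,-5 \right)} \right)}\right)^{2}} = \frac{1}{\left(-359 + 45\right)^{2}} = \frac{1}{\left(-314\right)^{2}} = \frac{1}{98596}$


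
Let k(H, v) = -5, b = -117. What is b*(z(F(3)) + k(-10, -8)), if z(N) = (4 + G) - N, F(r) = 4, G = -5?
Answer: 1170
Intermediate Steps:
z(N) = -1 - N (z(N) = (4 - 5) - N = -1 - N)
b*(z(F(3)) + k(-10, -8)) = -117*((-1 - 1*4) - 5) = -117*((-1 - 4) - 5) = -117*(-5 - 5) = -117*(-10) = 1170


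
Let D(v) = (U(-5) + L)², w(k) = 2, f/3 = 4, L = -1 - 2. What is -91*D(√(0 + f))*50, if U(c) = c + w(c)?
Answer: -163800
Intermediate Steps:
L = -3
f = 12 (f = 3*4 = 12)
U(c) = 2 + c (U(c) = c + 2 = 2 + c)
D(v) = 36 (D(v) = ((2 - 5) - 3)² = (-3 - 3)² = (-6)² = 36)
-91*D(√(0 + f))*50 = -91*36*50 = -3276*50 = -163800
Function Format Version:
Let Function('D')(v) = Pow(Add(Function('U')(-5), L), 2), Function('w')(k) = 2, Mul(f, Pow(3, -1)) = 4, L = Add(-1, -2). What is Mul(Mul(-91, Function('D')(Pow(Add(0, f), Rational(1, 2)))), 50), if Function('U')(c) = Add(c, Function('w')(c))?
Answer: -163800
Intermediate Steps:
L = -3
f = 12 (f = Mul(3, 4) = 12)
Function('U')(c) = Add(2, c) (Function('U')(c) = Add(c, 2) = Add(2, c))
Function('D')(v) = 36 (Function('D')(v) = Pow(Add(Add(2, -5), -3), 2) = Pow(Add(-3, -3), 2) = Pow(-6, 2) = 36)
Mul(Mul(-91, Function('D')(Pow(Add(0, f), Rational(1, 2)))), 50) = Mul(Mul(-91, 36), 50) = Mul(-3276, 50) = -163800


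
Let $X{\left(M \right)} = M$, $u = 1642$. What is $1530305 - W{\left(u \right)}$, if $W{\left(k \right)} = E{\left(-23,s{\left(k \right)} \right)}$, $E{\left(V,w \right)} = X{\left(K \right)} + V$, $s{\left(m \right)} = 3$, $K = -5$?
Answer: $1530333$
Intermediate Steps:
$E{\left(V,w \right)} = -5 + V$
$W{\left(k \right)} = -28$ ($W{\left(k \right)} = -5 - 23 = -28$)
$1530305 - W{\left(u \right)} = 1530305 - -28 = 1530305 + 28 = 1530333$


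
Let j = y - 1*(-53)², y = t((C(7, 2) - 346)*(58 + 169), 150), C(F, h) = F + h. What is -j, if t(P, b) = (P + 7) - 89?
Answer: 79390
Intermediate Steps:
t(P, b) = -82 + P (t(P, b) = (7 + P) - 89 = -82 + P)
y = -76581 (y = -82 + ((7 + 2) - 346)*(58 + 169) = -82 + (9 - 346)*227 = -82 - 337*227 = -82 - 76499 = -76581)
j = -79390 (j = -76581 - 1*(-53)² = -76581 - 1*2809 = -76581 - 2809 = -79390)
-j = -1*(-79390) = 79390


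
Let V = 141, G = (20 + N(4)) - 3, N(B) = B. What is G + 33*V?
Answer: 4674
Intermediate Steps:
G = 21 (G = (20 + 4) - 3 = 24 - 3 = 21)
G + 33*V = 21 + 33*141 = 21 + 4653 = 4674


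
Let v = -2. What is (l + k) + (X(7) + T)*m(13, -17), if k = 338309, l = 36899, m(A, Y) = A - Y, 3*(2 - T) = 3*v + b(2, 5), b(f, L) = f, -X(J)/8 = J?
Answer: 373628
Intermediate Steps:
X(J) = -8*J
T = 10/3 (T = 2 - (3*(-2) + 2)/3 = 2 - (-6 + 2)/3 = 2 - 1/3*(-4) = 2 + 4/3 = 10/3 ≈ 3.3333)
(l + k) + (X(7) + T)*m(13, -17) = (36899 + 338309) + (-8*7 + 10/3)*(13 - 1*(-17)) = 375208 + (-56 + 10/3)*(13 + 17) = 375208 - 158/3*30 = 375208 - 1580 = 373628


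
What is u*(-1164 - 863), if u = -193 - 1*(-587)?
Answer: -798638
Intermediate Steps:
u = 394 (u = -193 + 587 = 394)
u*(-1164 - 863) = 394*(-1164 - 863) = 394*(-2027) = -798638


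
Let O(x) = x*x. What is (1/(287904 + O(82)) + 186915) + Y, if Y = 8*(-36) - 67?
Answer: 54965799681/294628 ≈ 1.8656e+5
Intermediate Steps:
O(x) = x**2
Y = -355 (Y = -288 - 67 = -355)
(1/(287904 + O(82)) + 186915) + Y = (1/(287904 + 82**2) + 186915) - 355 = (1/(287904 + 6724) + 186915) - 355 = (1/294628 + 186915) - 355 = 55070392621/294628 - 355 = 54965799681/294628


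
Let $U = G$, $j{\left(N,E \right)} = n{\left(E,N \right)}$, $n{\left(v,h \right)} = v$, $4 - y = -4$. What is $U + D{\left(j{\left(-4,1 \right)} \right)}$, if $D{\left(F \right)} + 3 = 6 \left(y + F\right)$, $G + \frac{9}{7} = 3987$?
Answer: $\frac{28257}{7} \approx 4036.7$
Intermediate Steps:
$y = 8$ ($y = 4 - -4 = 4 + 4 = 8$)
$G = \frac{27900}{7}$ ($G = - \frac{9}{7} + 3987 = \frac{27900}{7} \approx 3985.7$)
$j{\left(N,E \right)} = E$
$D{\left(F \right)} = 45 + 6 F$ ($D{\left(F \right)} = -3 + 6 \left(8 + F\right) = -3 + \left(48 + 6 F\right) = 45 + 6 F$)
$U = \frac{27900}{7} \approx 3985.7$
$U + D{\left(j{\left(-4,1 \right)} \right)} = \frac{27900}{7} + \left(45 + 6 \cdot 1\right) = \frac{27900}{7} + \left(45 + 6\right) = \frac{27900}{7} + 51 = \frac{28257}{7}$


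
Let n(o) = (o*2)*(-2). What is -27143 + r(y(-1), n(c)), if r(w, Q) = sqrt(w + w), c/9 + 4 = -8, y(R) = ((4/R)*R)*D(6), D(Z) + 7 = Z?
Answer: -27143 + 2*I*sqrt(2) ≈ -27143.0 + 2.8284*I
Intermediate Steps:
D(Z) = -7 + Z
y(R) = -4 (y(R) = ((4/R)*R)*(-7 + 6) = 4*(-1) = -4)
c = -108 (c = -36 + 9*(-8) = -36 - 72 = -108)
n(o) = -4*o (n(o) = (2*o)*(-2) = -4*o)
r(w, Q) = sqrt(2)*sqrt(w) (r(w, Q) = sqrt(2*w) = sqrt(2)*sqrt(w))
-27143 + r(y(-1), n(c)) = -27143 + sqrt(2)*sqrt(-4) = -27143 + sqrt(2)*(2*I) = -27143 + 2*I*sqrt(2)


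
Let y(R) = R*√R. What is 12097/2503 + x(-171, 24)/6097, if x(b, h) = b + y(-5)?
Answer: 73327396/15260791 - 5*I*√5/6097 ≈ 4.805 - 0.0018337*I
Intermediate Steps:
y(R) = R^(3/2)
x(b, h) = b - 5*I*√5 (x(b, h) = b + (-5)^(3/2) = b - 5*I*√5)
12097/2503 + x(-171, 24)/6097 = 12097/2503 + (-171 - 5*I*√5)/6097 = 12097*(1/2503) + (-171 - 5*I*√5)*(1/6097) = 12097/2503 + (-171/6097 - 5*I*√5/6097) = 73327396/15260791 - 5*I*√5/6097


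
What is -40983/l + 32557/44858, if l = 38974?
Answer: -142384724/437073923 ≈ -0.32577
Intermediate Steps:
-40983/l + 32557/44858 = -40983/38974 + 32557/44858 = -142384724/437073923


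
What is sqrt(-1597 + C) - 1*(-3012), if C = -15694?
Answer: 3012 + I*sqrt(17291) ≈ 3012.0 + 131.5*I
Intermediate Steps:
sqrt(-1597 + C) - 1*(-3012) = sqrt(-1597 - 15694) - 1*(-3012) = sqrt(-17291) + 3012 = I*sqrt(17291) + 3012 = 3012 + I*sqrt(17291)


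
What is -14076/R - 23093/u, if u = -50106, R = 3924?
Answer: -2439187/780222 ≈ -3.1263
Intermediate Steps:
-14076/R - 23093/u = -14076/3924 - 23093/(-50106) = -14076*1/3924 - 23093*(-1/50106) = -391/109 + 3299/7158 = -2439187/780222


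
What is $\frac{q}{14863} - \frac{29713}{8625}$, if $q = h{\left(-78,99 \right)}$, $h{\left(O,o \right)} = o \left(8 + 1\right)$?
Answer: $- \frac{433939444}{128193375} \approx -3.385$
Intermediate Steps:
$h{\left(O,o \right)} = 9 o$ ($h{\left(O,o \right)} = o 9 = 9 o$)
$q = 891$ ($q = 9 \cdot 99 = 891$)
$\frac{q}{14863} - \frac{29713}{8625} = \frac{891}{14863} - \frac{29713}{8625} = - \frac{433939444}{128193375}$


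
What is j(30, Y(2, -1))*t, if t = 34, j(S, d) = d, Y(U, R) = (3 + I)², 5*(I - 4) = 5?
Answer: 2176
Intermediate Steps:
I = 5 (I = 4 + (⅕)*5 = 4 + 1 = 5)
Y(U, R) = 64 (Y(U, R) = (3 + 5)² = 8² = 64)
j(30, Y(2, -1))*t = 64*34 = 2176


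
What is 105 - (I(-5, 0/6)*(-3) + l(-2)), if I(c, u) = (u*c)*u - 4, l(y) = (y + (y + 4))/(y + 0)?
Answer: 93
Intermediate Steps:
l(y) = (4 + 2*y)/y (l(y) = (y + (4 + y))/y = (4 + 2*y)/y)
I(c, u) = -4 + c*u² (I(c, u) = (c*u)*u - 4 = c*u² - 4 = -4 + c*u²)
105 - (I(-5, 0/6)*(-3) + l(-2)) = 105 - ((-4 - 5*(0/6)²)*(-3) + (2 + 4/(-2))) = 105 - ((-4 - 5*(0*(⅙))²)*(-3) + (2 + 4*(-½))) = 105 - ((-4 - 5*0²)*(-3) + (2 - 2)) = 105 - ((-4 - 5*0)*(-3) + 0) = 105 - ((-4 + 0)*(-3) + 0) = 105 - (-4*(-3) + 0) = 105 - (12 + 0) = 105 - 1*12 = 105 - 12 = 93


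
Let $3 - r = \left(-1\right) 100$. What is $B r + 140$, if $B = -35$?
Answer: $-3465$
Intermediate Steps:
$r = 103$ ($r = 3 - \left(-1\right) 100 = 3 - -100 = 3 + 100 = 103$)
$B r + 140 = \left(-35\right) 103 + 140 = -3605 + 140 = -3465$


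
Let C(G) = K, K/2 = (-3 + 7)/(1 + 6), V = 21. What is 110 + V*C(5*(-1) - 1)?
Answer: 134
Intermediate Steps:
K = 8/7 (K = 2*((-3 + 7)/(1 + 6)) = 2*(4/7) = 8/7 ≈ 1.1429)
C(G) = 8/7
110 + V*C(5*(-1) - 1) = 110 + 21*(8/7) = 110 + 24 = 134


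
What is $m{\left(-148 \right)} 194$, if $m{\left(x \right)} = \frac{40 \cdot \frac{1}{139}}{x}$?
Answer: $- \frac{1940}{5143} \approx -0.37721$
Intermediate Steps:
$m{\left(x \right)} = \frac{40}{139 x}$ ($m{\left(x \right)} = \frac{40 \cdot \frac{1}{139}}{x} = \frac{40}{139 x}$)
$m{\left(-148 \right)} 194 = \frac{40}{139 \left(-148\right)} 194 = \frac{40}{139} \left(- \frac{1}{148}\right) 194 = \left(- \frac{10}{5143}\right) 194 = - \frac{1940}{5143}$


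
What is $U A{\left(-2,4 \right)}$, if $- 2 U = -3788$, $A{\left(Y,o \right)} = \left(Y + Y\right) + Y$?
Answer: $-11364$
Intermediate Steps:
$A{\left(Y,o \right)} = 3 Y$ ($A{\left(Y,o \right)} = 2 Y + Y = 3 Y$)
$U = 1894$ ($U = \left(- \frac{1}{2}\right) \left(-3788\right) = 1894$)
$U A{\left(-2,4 \right)} = 1894 \cdot 3 \left(-2\right) = 1894 \left(-6\right) = -11364$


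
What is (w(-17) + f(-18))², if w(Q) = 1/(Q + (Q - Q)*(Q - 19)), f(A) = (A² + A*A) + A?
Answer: 114682681/289 ≈ 3.9683e+5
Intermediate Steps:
f(A) = A + 2*A² (f(A) = (A² + A²) + A = 2*A² + A = A + 2*A²)
w(Q) = 1/Q (w(Q) = 1/(Q + 0*(-19 + Q)) = 1/(Q + 0) = 1/Q)
(w(-17) + f(-18))² = (1/(-17) - 18*(1 + 2*(-18)))² = (-1/17 - 18*(1 - 36))² = (-1/17 - 18*(-35))² = (-1/17 + 630)² = (10709/17)² = 114682681/289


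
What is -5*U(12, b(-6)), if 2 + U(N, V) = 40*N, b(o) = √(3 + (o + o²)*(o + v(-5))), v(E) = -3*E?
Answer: -2390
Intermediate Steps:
b(o) = √(3 + (15 + o)*(o + o²)) (b(o) = √(3 + (o + o²)*(o - 3*(-5))) = √(3 + (o + o²)*(o + 15)) = √(3 + (o + o²)*(15 + o)) = √(3 + (15 + o)*(o + o²)))
U(N, V) = -2 + 40*N
-5*U(12, b(-6)) = -5*(-2 + 40*12) = -5*(-2 + 480) = -5*478 = -2390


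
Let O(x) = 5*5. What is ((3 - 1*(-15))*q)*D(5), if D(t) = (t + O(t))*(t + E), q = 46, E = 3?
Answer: 198720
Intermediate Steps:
O(x) = 25
D(t) = (3 + t)*(25 + t) (D(t) = (t + 25)*(t + 3) = (25 + t)*(3 + t) = (3 + t)*(25 + t))
((3 - 1*(-15))*q)*D(5) = ((3 - 1*(-15))*46)*(75 + 5² + 28*5) = ((3 + 15)*46)*(75 + 25 + 140) = (18*46)*240 = 828*240 = 198720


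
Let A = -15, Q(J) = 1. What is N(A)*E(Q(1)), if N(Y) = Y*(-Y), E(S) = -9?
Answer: 2025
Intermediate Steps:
N(Y) = -Y**2
N(A)*E(Q(1)) = -1*(-15)**2*(-9) = -1*225*(-9) = -225*(-9) = 2025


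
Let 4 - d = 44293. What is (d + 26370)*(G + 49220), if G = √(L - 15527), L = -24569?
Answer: -881973180 - 71676*I*√2506 ≈ -8.8197e+8 - 3.5881e+6*I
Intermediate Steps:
d = -44289 (d = 4 - 1*44293 = 4 - 44293 = -44289)
G = 4*I*√2506 (G = √(-24569 - 15527) = √(-40096) = 4*I*√2506 ≈ 200.24*I)
(d + 26370)*(G + 49220) = (-44289 + 26370)*(4*I*√2506 + 49220) = -17919*(49220 + 4*I*√2506) = -881973180 - 71676*I*√2506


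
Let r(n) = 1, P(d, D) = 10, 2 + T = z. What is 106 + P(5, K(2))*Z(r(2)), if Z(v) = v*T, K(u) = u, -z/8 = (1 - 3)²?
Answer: -234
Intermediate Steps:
z = -32 (z = -8*(1 - 3)² = -8*(-2)² = -8*4 = -32)
T = -34 (T = -2 - 32 = -34)
Z(v) = -34*v (Z(v) = v*(-34) = -34*v)
106 + P(5, K(2))*Z(r(2)) = 106 + 10*(-34*1) = 106 + 10*(-34) = 106 - 340 = -234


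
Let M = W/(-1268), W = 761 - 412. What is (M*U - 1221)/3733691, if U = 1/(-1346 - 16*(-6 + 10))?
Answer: -2183001131/6675391465080 ≈ -0.00032702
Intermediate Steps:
W = 349
U = -1/1410 (U = 1/(-1346 - 16*4) = 1/(-1346 - 64) = 1/(-1410) = -1/1410 ≈ -0.00070922)
M = -349/1268 (M = 349/(-1268) = 349*(-1/1268) = -349/1268 ≈ -0.27524)
(M*U - 1221)/3733691 = (-349/1268*(-1/1410) - 1221)/3733691 = (349/1787880 - 1221)*(1/3733691) = -2183001131/1787880*1/3733691 = -2183001131/6675391465080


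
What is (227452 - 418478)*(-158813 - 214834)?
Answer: 71376291822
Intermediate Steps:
(227452 - 418478)*(-158813 - 214834) = -191026*(-373647) = 71376291822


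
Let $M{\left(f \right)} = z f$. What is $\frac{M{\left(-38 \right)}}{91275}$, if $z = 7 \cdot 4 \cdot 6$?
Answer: $- \frac{2128}{30425} \approx -0.069942$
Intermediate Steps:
$z = 168$ ($z = 28 \cdot 6 = 168$)
$M{\left(f \right)} = 168 f$
$\frac{M{\left(-38 \right)}}{91275} = \frac{168 \left(-38\right)}{91275} = \left(-6384\right) \frac{1}{91275} = - \frac{2128}{30425}$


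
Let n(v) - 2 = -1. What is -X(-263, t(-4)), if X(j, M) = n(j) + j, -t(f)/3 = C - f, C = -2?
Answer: 262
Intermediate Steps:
n(v) = 1 (n(v) = 2 - 1 = 1)
t(f) = 6 + 3*f (t(f) = -3*(-2 - f) = 6 + 3*f)
X(j, M) = 1 + j
-X(-263, t(-4)) = -(1 - 263) = -1*(-262) = 262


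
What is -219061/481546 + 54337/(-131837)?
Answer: -55046110059/63485580002 ≈ -0.86706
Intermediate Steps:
-219061/481546 + 54337/(-131837) = -219061*1/481546 + 54337*(-1/131837) = -219061/481546 - 54337/131837 = -55046110059/63485580002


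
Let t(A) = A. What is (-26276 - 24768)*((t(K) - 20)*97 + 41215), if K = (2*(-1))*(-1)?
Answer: -2014655636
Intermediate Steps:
K = 2 (K = -2*(-1) = 2)
(-26276 - 24768)*((t(K) - 20)*97 + 41215) = (-26276 - 24768)*((2 - 20)*97 + 41215) = -51044*(-18*97 + 41215) = -51044*(-1746 + 41215) = -51044*39469 = -2014655636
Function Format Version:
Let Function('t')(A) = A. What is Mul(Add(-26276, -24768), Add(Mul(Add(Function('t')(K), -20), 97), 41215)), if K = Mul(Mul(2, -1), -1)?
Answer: -2014655636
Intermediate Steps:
K = 2 (K = Mul(-2, -1) = 2)
Mul(Add(-26276, -24768), Add(Mul(Add(Function('t')(K), -20), 97), 41215)) = Mul(Add(-26276, -24768), Add(Mul(Add(2, -20), 97), 41215)) = Mul(-51044, Add(Mul(-18, 97), 41215)) = Mul(-51044, Add(-1746, 41215)) = Mul(-51044, 39469) = -2014655636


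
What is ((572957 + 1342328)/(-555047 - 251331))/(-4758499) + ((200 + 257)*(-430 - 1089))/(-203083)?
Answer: 2663683928407403481/779259711403515626 ≈ 3.4182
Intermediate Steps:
((572957 + 1342328)/(-555047 - 251331))/(-4758499) + ((200 + 257)*(-430 - 1089))/(-203083) = (1915285/(-806378))*(-1/4758499) + (457*(-1519))*(-1/203083) = (1915285*(-1/806378))*(-1/4758499) - 694183*(-1/203083) = -1915285/806378*(-1/4758499) + 694183/203083 = 1915285/3837148906622 + 694183/203083 = 2663683928407403481/779259711403515626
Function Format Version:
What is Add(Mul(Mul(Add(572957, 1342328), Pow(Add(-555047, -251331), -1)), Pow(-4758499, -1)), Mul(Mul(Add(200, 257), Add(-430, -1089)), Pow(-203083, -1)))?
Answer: Rational(2663683928407403481, 779259711403515626) ≈ 3.4182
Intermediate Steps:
Add(Mul(Mul(Add(572957, 1342328), Pow(Add(-555047, -251331), -1)), Pow(-4758499, -1)), Mul(Mul(Add(200, 257), Add(-430, -1089)), Pow(-203083, -1))) = Add(Mul(Mul(1915285, Pow(-806378, -1)), Rational(-1, 4758499)), Mul(Mul(457, -1519), Rational(-1, 203083))) = Add(Mul(Mul(1915285, Rational(-1, 806378)), Rational(-1, 4758499)), Mul(-694183, Rational(-1, 203083))) = Add(Mul(Rational(-1915285, 806378), Rational(-1, 4758499)), Rational(694183, 203083)) = Add(Rational(1915285, 3837148906622), Rational(694183, 203083)) = Rational(2663683928407403481, 779259711403515626)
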